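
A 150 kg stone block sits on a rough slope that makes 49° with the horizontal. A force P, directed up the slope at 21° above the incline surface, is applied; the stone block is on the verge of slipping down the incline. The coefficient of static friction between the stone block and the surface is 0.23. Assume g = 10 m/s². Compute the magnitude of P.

On the verge of sliding down the incline, friction equals μN and acts up the slope.
Perpendicular: N + P sin 21° = W cos 49° = 984.1 N.
Along incline: P cos 21° + μN = W sin 49° with W sin 49° = 1132 N.
Solving the pair for P and N: P = 1064 N, N = 602.7 N (and f = μN = 138.6 N).

P ≈ 1060 N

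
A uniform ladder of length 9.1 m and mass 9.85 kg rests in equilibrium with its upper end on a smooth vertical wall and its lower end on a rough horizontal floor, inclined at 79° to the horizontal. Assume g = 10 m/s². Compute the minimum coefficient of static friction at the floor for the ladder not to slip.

μ_min ≈ 0.0972

ΣF_y = 0: N_floor = 9.85×10 = 98.5 N.
Torques about the foot: N_wall · 9.1 sin 79° = 9.85×10×4.55 cos 79° → N_wall = 9.5732 N.
ΣF_x = 0: f_floor = N_wall = 9.5732 N.
μ_min = f_floor / N_floor = 9.5732 / 98.5 = 0.09719.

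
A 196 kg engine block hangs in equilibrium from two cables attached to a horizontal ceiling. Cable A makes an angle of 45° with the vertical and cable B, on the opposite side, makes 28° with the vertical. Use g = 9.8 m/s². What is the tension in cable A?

T_A ≈ 943 N

Angles from the horizontal: cable A is 90° − 45° = 45°, cable B is 90° − 28° = 62°.
Weight W = 196 × 9.8 = 1921 N acts straight down.
Horizontal: T_A cos 45° = T_B cos 62°  →  T_B = 1.506 T_A.
Vertical: T_A sin 45° + T_B sin 62° = 1921.
Substituting the horizontal relation into the vertical equation gives 2.037 T_A = 1921, so T_A = 943 N.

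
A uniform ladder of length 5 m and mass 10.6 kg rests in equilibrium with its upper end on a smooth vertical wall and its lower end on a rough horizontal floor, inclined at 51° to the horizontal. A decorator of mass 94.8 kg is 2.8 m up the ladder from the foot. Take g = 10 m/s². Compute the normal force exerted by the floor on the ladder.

ΣF_y = 0: N_floor = 10.6×10 + 94.8×10 = 1054 N.

N_floor ≈ 1050 N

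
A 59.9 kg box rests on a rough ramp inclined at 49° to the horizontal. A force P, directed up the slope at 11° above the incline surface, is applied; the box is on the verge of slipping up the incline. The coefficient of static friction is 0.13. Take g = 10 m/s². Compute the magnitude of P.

P ≈ 500 N

On the verge of sliding up the incline, friction equals μN and acts down the slope.
Perpendicular: N + P sin 11° = W cos 49° = 393 N.
Along incline: P cos 11° = W sin 49° + μN  with W sin 49° = 452.1 N.
Solving the pair for P and N: P = 499.9 N, N = 297.6 N (and f = μN = 38.69 N).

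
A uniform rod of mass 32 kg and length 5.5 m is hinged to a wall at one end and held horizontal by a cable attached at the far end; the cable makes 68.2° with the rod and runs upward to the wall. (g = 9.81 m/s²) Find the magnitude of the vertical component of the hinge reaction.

Take torques about the hinge: T sin 68.2° · 5.5 = 32×9.81×2.75 = 863.28 N·m.
So T = 863.28 / (0.9285 × 5.5) = 169.05 N.
ΣF_y = 0: H_y = (32×9.81) − T sin 68.2° = 313.92 − 156.96 = 156.96 N.

|H_y| ≈ 157 N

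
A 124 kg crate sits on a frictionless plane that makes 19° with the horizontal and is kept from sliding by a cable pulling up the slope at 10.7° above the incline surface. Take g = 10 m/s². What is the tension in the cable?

Take axes along and perpendicular to the incline. Weight components: W sin 19° = 403.7 N down-slope, W cos 19° = 1172 N into the surface.
Along incline: T cos 10.7° = W sin 19° → T = 410.8 N.
Perpendicular: N = W cos 19° − T sin 10.7° = 1096 N.

T ≈ 411 N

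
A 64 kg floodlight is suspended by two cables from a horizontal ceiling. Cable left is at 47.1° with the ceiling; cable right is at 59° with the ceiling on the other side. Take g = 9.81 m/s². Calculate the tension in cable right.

Weight W = 64 × 9.81 = 627.8 N acts straight down.
Horizontal: T_left cos 47.1° = T_right cos 59°  →  T_left = 0.7566 T_right.
Vertical: T_left sin 47.1° + T_right sin 59° = 627.8.
Substituting the horizontal relation into the vertical equation gives 1.411 T_right = 627.8, so T_right = 444.8 N.

T_right ≈ 445 N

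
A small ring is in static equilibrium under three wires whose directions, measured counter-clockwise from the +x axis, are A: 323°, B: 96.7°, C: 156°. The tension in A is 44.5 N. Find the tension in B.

T_B ≈ 11.6 N

Resolve: ΣF_x = 44.5 cos 323° + T_B cos 96.7° + T_C cos 156° = 0.
        ΣF_y = 44.5 sin 323° + T_B sin 96.7° + T_C sin 156° = 0.
The known terms sum to (35.54, -26.78) N, so -0.1167 T_B − 0.9135 T_C = -35.54 and 0.9932 T_B + 0.4067 T_C = 26.78.
Solving simultaneously: T_B = 11.64 N, T_C = 37.42 N.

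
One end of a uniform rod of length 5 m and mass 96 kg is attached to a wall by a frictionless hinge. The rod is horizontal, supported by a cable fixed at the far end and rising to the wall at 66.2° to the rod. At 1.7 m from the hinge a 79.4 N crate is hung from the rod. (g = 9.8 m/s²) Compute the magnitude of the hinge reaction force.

Take torques about the hinge: T sin 66.2° · 5 = 96×9.8×2.5 + 79.4×1.7 = 2487 N·m.
So T = 2487 / (0.9150 × 5) = 543.63 N.
ΣF_x = 0: H_x = T cos 66.2° = 219.38 N.
ΣF_y = 0: H_y = (96×9.8 + 79.4) − T sin 66.2° = 1020.2 − 497.4 = 522.8 N.
|H| = √(H_x² + H_y²) = √((219.38)² + (522.8)²) = 566.97 N.

|H| ≈ 567 N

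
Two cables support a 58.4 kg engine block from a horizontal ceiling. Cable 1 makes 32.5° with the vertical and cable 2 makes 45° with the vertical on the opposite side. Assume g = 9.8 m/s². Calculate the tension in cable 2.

T_2 ≈ 315 N

Angles from the horizontal: cable 1 is 90° − 32.5° = 57.5°, cable 2 is 90° − 45° = 45°.
Weight W = 58.4 × 9.8 = 572.3 N acts straight down.
Horizontal: T_1 cos 57.5° = T_2 cos 45°  →  T_1 = 1.316 T_2.
Vertical: T_1 sin 57.5° + T_2 sin 45° = 572.3.
Substituting the horizontal relation into the vertical equation gives 1.817 T_2 = 572.3, so T_2 = 315 N.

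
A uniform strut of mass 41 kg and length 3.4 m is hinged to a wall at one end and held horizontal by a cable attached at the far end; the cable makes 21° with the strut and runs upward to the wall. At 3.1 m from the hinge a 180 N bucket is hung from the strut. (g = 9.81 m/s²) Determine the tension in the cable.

T ≈ 1020 N

Take torques about the hinge: T sin 21° · 3.4 = 41×9.81×1.7 + 180×3.1 = 1241.8 N·m.
So T = 1241.8 / (0.3584 × 3.4) = 1019.1 N.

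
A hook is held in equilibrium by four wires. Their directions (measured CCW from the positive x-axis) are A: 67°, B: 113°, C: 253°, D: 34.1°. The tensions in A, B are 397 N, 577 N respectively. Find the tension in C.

Resolve: ΣF_x = 397 cos 67° + 577 cos 113° + T_C cos 253° + T_D cos 34.1° = 0.
        ΣF_y = 397 sin 67° + 577 sin 113° + T_C sin 253° + T_D sin 34.1° = 0.
The known terms sum to (-70.33, 896.6) N, so -0.2924 T_C + 0.8281 T_D = 70.33 and -0.9563 T_C + 0.5606 T_D = -896.6.
Solving simultaneously: T_C = 1245 N, T_D = 524.5 N.

T_C ≈ 1250 N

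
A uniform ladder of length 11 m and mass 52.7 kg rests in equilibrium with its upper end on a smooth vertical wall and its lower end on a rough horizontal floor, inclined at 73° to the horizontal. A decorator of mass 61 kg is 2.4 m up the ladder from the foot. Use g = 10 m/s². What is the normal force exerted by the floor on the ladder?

ΣF_y = 0: N_floor = 52.7×10 + 61×10 = 1137 N.

N_floor ≈ 1140 N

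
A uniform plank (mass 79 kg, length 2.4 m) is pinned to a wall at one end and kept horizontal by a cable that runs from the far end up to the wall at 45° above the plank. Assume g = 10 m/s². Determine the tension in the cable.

Take torques about the hinge: T sin 45° · 2.4 = 79×10×1.2 = 948 N·m.
So T = 948 / (0.7071 × 2.4) = 558.61 N.

T ≈ 559 N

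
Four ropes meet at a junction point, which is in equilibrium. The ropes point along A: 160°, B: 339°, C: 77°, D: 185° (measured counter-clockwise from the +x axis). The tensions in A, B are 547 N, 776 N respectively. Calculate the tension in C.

T_C ≈ 115 N

Resolve: ΣF_x = 547 cos 160° + 776 cos 339° + T_C cos 77° + T_D cos 185° = 0.
        ΣF_y = 547 sin 160° + 776 sin 339° + T_C sin 77° + T_D sin 185° = 0.
The known terms sum to (210.4, -91.01) N, so 0.2250 T_C − 0.9962 T_D = -210.4 and 0.9744 T_C − 0.0872 T_D = 91.01.
Solving simultaneously: T_C = 114.6 N, T_D = 237.1 N.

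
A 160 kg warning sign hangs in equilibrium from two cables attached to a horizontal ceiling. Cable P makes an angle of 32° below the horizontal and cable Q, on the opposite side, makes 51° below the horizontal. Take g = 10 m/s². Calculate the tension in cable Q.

Weight W = 160 × 10 = 1600 N acts straight down.
Horizontal: T_P cos 32° = T_Q cos 51°  →  T_P = 0.7421 T_Q.
Vertical: T_P sin 32° + T_Q sin 51° = 1600.
Substituting the horizontal relation into the vertical equation gives 1.17 T_Q = 1600, so T_Q = 1367 N.

T_Q ≈ 1370 N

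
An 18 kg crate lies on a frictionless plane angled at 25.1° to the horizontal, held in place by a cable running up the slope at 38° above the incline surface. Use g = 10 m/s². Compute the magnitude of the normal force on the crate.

N ≈ 103 N

Take axes along and perpendicular to the incline. Weight components: W sin 25.1° = 76.36 N down-slope, W cos 25.1° = 163 N into the surface.
Along incline: T cos 38° = W sin 25.1° → T = 96.9 N.
Perpendicular: N = W cos 25.1° − T sin 38° = 103.3 N.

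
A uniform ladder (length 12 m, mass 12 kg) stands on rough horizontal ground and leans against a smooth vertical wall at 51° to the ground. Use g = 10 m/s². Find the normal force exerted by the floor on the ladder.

N_floor ≈ 120 N

ΣF_y = 0: N_floor = 12×10 = 120 N.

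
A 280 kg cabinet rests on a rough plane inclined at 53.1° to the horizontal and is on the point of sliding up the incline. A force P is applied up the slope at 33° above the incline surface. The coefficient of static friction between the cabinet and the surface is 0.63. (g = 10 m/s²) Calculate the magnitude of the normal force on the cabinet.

N ≈ 161 N

On the verge of sliding up the incline, friction equals μN and acts down the slope.
Perpendicular: N + P sin 33° = W cos 53.1° = 1681 N.
Along incline: P cos 33° = W sin 53.1° + μN  with W sin 53.1° = 2239 N.
Solving the pair for P and N: P = 2791 N, N = 161.1 N (and f = μN = 101.5 N).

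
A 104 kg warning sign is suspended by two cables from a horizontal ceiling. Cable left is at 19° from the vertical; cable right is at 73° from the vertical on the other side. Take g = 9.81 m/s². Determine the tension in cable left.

Angles from the horizontal: cable left is 90° − 19° = 71°, cable right is 90° − 73° = 17°.
Weight W = 104 × 9.81 = 1020 N acts straight down.
Horizontal: T_left cos 71° = T_right cos 17°  →  T_right = 0.3404 T_left.
Vertical: T_left sin 71° + T_right sin 17° = 1020.
Substituting the horizontal relation into the vertical equation gives 1.045 T_left = 1020, so T_left = 976.3 N.

T_left ≈ 976 N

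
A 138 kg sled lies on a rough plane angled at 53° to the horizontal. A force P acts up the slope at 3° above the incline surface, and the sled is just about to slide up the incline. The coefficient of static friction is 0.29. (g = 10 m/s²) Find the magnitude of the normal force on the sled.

On the verge of sliding up the incline, friction equals μN and acts down the slope.
Perpendicular: N + P sin 3° = W cos 53° = 830.5 N.
Along incline: P cos 3° = W sin 53° + μN  with W sin 53° = 1102 N.
Solving the pair for P and N: P = 1325 N, N = 761.2 N (and f = μN = 220.7 N).

N ≈ 761 N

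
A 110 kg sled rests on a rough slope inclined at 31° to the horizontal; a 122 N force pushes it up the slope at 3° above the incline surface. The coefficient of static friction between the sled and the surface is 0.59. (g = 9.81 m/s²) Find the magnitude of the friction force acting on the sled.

f ≈ 434 N

Axes along / perpendicular to the incline. W sin 31° = 555.8 N down-slope; W cos 31° = 925 N into the surface.
Perpendicular: N = W cos 31° − P sin 3° = 925 − 6.385 = 918.6 N.
Along incline: P cos 3° + f = W sin 31° (friction acts up-slope) → f = 555.8 − 121.8 = 433.9 N.
|f| = 433.9 N ≤ μN = 542 N, so the sled is indeed static.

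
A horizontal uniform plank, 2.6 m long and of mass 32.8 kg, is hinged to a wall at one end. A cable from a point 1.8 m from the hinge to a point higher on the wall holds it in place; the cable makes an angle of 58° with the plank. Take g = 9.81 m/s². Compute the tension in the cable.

T ≈ 274 N

Take torques about the hinge: T sin 58° · 1.8 = 32.8×9.81×1.3 = 418.3 N·m.
So T = 418.3 / (0.8480 × 1.8) = 274.03 N.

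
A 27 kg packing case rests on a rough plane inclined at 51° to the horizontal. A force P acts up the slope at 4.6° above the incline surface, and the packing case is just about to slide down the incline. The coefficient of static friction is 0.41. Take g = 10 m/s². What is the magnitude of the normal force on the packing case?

N ≈ 158 N

On the verge of sliding down the incline, friction equals μN and acts up the slope.
Perpendicular: N + P sin 4.6° = W cos 51° = 169.9 N.
Along incline: P cos 4.6° + μN = W sin 51° with W sin 51° = 209.8 N.
Solving the pair for P and N: P = 145.4 N, N = 158.3 N (and f = μN = 64.88 N).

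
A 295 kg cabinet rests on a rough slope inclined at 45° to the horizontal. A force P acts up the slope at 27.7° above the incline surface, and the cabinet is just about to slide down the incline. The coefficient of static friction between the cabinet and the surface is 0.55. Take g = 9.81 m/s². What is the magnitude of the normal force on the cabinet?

N ≈ 1370 N

On the verge of sliding down the incline, friction equals μN and acts up the slope.
Perpendicular: N + P sin 27.7° = W cos 45° = 2046 N.
Along incline: P cos 27.7° + μN = W sin 45° with W sin 45° = 2046 N.
Solving the pair for P and N: P = 1462 N, N = 1367 N (and f = μN = 751.6 N).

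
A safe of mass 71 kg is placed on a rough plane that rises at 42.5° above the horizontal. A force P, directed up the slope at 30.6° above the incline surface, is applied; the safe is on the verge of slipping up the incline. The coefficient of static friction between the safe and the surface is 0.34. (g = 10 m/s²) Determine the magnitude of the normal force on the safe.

N ≈ 200 N

On the verge of sliding up the incline, friction equals μN and acts down the slope.
Perpendicular: N + P sin 30.6° = W cos 42.5° = 523.5 N.
Along incline: P cos 30.6° = W sin 42.5° + μN  with W sin 42.5° = 479.7 N.
Solving the pair for P and N: P = 636.1 N, N = 199.6 N (and f = μN = 67.88 N).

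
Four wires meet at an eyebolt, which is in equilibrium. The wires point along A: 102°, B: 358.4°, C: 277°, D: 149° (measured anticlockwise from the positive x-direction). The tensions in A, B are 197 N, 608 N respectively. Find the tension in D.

T_D ≈ 741 N

Resolve: ΣF_x = 197 cos 102° + 608 cos 358.4° + T_C cos 277° + T_D cos 149° = 0.
        ΣF_y = 197 sin 102° + 608 sin 358.4° + T_C sin 277° + T_D sin 149° = 0.
The known terms sum to (566.8, 175.7) N, so 0.1219 T_C − 0.8572 T_D = -566.8 and -0.9925 T_C + 0.5150 T_D = -175.7.
Solving simultaneously: T_C = 561.6 N, T_D = 741.1 N.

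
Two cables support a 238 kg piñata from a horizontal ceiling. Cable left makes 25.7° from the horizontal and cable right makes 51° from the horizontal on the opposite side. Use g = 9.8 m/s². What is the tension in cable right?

Weight W = 238 × 9.8 = 2332 N acts straight down.
Horizontal: T_left cos 25.7° = T_right cos 51°  →  T_left = 0.6984 T_right.
Vertical: T_left sin 25.7° + T_right sin 51° = 2332.
Substituting the horizontal relation into the vertical equation gives 1.08 T_right = 2332, so T_right = 2160 N.

T_right ≈ 2160 N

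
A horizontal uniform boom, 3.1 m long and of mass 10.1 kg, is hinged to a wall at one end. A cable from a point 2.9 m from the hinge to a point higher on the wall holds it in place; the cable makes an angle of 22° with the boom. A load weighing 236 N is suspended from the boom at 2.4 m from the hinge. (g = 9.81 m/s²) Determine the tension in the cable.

Take torques about the hinge: T sin 22° · 2.9 = 10.1×9.81×1.55 + 236×2.4 = 719.98 N·m.
So T = 719.98 / (0.3746 × 2.9) = 662.74 N.

T ≈ 663 N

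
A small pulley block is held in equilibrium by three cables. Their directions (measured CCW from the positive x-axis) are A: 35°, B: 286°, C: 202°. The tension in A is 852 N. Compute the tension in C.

T_C ≈ 810 N

Resolve: ΣF_x = 852 cos 35° + T_B cos 286° + T_C cos 202° = 0.
        ΣF_y = 852 sin 35° + T_B sin 286° + T_C sin 202° = 0.
The known terms sum to (697.9, 488.7) N, so 0.2756 T_B − 0.9272 T_C = -697.9 and -0.9613 T_B − 0.3746 T_C = -488.7.
Solving simultaneously: T_B = 192.7 N, T_C = 810 N.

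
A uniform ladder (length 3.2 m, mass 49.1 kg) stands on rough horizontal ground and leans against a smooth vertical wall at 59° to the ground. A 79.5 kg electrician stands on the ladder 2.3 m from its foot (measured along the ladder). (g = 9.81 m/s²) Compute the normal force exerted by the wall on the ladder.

N_wall ≈ 482 N

Torques about the foot: N_wall · 3.2 sin 59° = 49.1×9.81×1.6 cos 59° + 79.5×9.81×2.3 cos 59° → N_wall = 481.52 N.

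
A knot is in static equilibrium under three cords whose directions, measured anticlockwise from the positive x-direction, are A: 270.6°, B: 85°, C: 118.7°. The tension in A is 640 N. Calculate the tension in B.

Resolve: ΣF_x = 640 cos 270.6° + T_B cos 85° + T_C cos 118.7° = 0.
        ΣF_y = 640 sin 270.6° + T_B sin 85° + T_C sin 118.7° = 0.
The known terms sum to (6.702, -640) N, so 0.0872 T_B − 0.4802 T_C = -6.702 and 0.9962 T_B + 0.8771 T_C = 640.
Solving simultaneously: T_B = 543.3 N, T_C = 112.6 N.

T_B ≈ 543 N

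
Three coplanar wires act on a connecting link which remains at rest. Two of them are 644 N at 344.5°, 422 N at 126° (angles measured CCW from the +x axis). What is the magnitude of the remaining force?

Sum the known components: ΣF_x = 372.5 N, ΣF_y = 169.3 N.
For equilibrium the remaining force must supply (−ΣF_x, −ΣF_y) = (-372.5, -169.3) N.
Magnitude = √((-372.5)² + (-169.3)²) = 409.2 N; direction = atan2(-169.3, -372.5) = 204.4°.

F ≈ 409 N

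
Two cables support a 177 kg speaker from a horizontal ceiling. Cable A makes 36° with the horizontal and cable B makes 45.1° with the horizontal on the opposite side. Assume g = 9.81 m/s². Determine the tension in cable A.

Weight W = 177 × 9.81 = 1736 N acts straight down.
Horizontal: T_A cos 36° = T_B cos 45.1°  →  T_B = 1.146 T_A.
Vertical: T_A sin 36° + T_B sin 45.1° = 1736.
Substituting the horizontal relation into the vertical equation gives 1.4 T_A = 1736, so T_A = 1241 N.

T_A ≈ 1240 N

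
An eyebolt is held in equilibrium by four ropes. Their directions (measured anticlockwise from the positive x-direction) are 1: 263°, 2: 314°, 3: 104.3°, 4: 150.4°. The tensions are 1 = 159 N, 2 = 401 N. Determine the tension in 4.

T_4 ≈ 196 N

Resolve: ΣF_x = 159 cos 263° + 401 cos 314° + T_3 cos 104.3° + T_4 cos 150.4° = 0.
        ΣF_y = 159 sin 263° + 401 sin 314° + T_3 sin 104.3° + T_4 sin 150.4° = 0.
The known terms sum to (259.2, -446.3) N, so -0.2470 T_3 − 0.8695 T_4 = -259.2 and 0.9690 T_3 + 0.4939 T_4 = 446.3.
Solving simultaneously: T_3 = 360.8 N, T_4 = 195.6 N.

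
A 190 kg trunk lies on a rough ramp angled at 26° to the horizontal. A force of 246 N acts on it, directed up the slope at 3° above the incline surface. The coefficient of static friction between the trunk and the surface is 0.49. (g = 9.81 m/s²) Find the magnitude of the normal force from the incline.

N ≈ 1660 N

Axes along / perpendicular to the incline. W sin 26° = 817.1 N down-slope; W cos 26° = 1675 N into the surface.
Perpendicular: N = W cos 26° − P sin 3° = 1675 − 12.87 = 1662 N.
Along incline: P cos 3° + f = W sin 26° (friction acts up-slope) → f = 817.1 − 245.7 = 571.4 N.
|f| = 571.4 N ≤ μN = 814.6 N, so the trunk is indeed static.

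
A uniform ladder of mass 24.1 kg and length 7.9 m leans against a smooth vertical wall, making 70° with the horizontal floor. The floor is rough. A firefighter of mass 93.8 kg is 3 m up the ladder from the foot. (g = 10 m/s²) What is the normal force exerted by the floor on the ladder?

N_floor ≈ 1180 N

ΣF_y = 0: N_floor = 24.1×10 + 93.8×10 = 1179 N.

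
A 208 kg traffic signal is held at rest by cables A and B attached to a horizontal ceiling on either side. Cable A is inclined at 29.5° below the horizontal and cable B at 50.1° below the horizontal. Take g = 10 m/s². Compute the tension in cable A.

T_A ≈ 1360 N

Weight W = 208 × 10 = 2080 N acts straight down.
Horizontal: T_A cos 29.5° = T_B cos 50.1°  →  T_B = 1.357 T_A.
Vertical: T_A sin 29.5° + T_B sin 50.1° = 2080.
Substituting the horizontal relation into the vertical equation gives 1.533 T_A = 2080, so T_A = 1357 N.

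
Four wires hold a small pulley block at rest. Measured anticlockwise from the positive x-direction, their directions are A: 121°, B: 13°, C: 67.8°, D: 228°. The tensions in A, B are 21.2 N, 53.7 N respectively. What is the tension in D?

T_D ≈ 79.4 N

Resolve: ΣF_x = 21.2 cos 121° + 53.7 cos 13° + T_C cos 67.8° + T_D cos 228° = 0.
        ΣF_y = 21.2 sin 121° + 53.7 sin 13° + T_C sin 67.8° + T_D sin 228° = 0.
The known terms sum to (41.4, 30.25) N, so 0.3778 T_C − 0.6691 T_D = -41.4 and 0.9259 T_C − 0.7431 T_D = -30.25.
Solving simultaneously: T_C = 31.08 N, T_D = 79.43 N.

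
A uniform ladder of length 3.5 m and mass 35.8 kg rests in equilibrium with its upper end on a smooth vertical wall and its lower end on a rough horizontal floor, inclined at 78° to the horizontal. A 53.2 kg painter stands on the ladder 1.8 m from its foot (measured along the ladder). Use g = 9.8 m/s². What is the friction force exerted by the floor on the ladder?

Torques about the foot: N_wall · 3.5 sin 78° = 35.8×9.8×1.75 cos 78° + 53.2×9.8×1.8 cos 78° → N_wall = 94.279 N.
ΣF_x = 0: f_floor = N_wall = 94.279 N.

f ≈ 94.3 N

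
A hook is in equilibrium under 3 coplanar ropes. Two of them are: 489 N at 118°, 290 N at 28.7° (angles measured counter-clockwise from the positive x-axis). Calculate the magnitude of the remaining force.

Sum the known components: ΣF_x = 24.8 N, ΣF_y = 571 N.
For equilibrium the remaining force must supply (−ΣF_x, −ΣF_y) = (-24.8, -571) N.
Magnitude = √((-24.8)² + (-571)²) = 571.6 N; direction = atan2(-571, -24.8) = 267.5°.

F ≈ 572 N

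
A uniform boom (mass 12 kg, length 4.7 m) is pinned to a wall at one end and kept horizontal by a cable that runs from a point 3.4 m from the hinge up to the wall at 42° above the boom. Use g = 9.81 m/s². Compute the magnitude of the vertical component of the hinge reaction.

|H_y| ≈ 36.4 N

Take torques about the hinge: T sin 42° · 3.4 = 12×9.81×2.35 = 276.64 N·m.
So T = 276.64 / (0.6691 × 3.4) = 121.6 N.
ΣF_y = 0: H_y = (12×9.81) − T sin 42° = 117.72 − 81.365 = 36.355 N.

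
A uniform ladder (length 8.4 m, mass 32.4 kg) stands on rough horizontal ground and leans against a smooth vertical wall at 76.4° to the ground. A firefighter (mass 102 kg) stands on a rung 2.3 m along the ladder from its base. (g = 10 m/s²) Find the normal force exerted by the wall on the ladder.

Torques about the foot: N_wall · 8.4 sin 76.4° = 32.4×10×4.2 cos 76.4° + 102×10×2.3 cos 76.4° → N_wall = 106.76 N.

N_wall ≈ 107 N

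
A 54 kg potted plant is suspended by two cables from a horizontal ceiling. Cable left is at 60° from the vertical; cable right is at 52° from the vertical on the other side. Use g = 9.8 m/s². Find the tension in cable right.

T_right ≈ 494 N

Angles from the horizontal: cable left is 90° − 60° = 30°, cable right is 90° − 52° = 38°.
Weight W = 54 × 9.8 = 529.2 N acts straight down.
Horizontal: T_left cos 30° = T_right cos 38°  →  T_left = 0.9099 T_right.
Vertical: T_left sin 30° + T_right sin 38° = 529.2.
Substituting the horizontal relation into the vertical equation gives 1.071 T_right = 529.2, so T_right = 494.3 N.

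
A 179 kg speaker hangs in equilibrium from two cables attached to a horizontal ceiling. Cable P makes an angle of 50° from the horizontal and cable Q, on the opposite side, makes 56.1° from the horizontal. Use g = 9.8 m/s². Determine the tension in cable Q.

Weight W = 179 × 9.8 = 1754 N acts straight down.
Horizontal: T_P cos 50° = T_Q cos 56.1°  →  T_P = 0.8677 T_Q.
Vertical: T_P sin 50° + T_Q sin 56.1° = 1754.
Substituting the horizontal relation into the vertical equation gives 1.495 T_Q = 1754, so T_Q = 1174 N.

T_Q ≈ 1170 N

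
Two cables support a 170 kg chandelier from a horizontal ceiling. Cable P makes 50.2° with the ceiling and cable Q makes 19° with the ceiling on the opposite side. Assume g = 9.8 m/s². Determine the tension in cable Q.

T_Q ≈ 1140 N

Weight W = 170 × 9.8 = 1666 N acts straight down.
Horizontal: T_P cos 50.2° = T_Q cos 19°  →  T_P = 1.477 T_Q.
Vertical: T_P sin 50.2° + T_Q sin 19° = 1666.
Substituting the horizontal relation into the vertical equation gives 1.46 T_Q = 1666, so T_Q = 1141 N.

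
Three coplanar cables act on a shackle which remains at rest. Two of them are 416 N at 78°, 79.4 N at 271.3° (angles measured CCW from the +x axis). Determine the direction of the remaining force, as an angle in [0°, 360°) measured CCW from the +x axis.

Sum the known components: ΣF_x = 88.29 N, ΣF_y = 327.5 N.
For equilibrium the remaining force must supply (−ΣF_x, −ΣF_y) = (-88.29, -327.5) N.
Magnitude = √((-88.29)² + (-327.5)²) = 339.2 N; direction = atan2(-327.5, -88.29) = 254.9°.

θ ≈ 255°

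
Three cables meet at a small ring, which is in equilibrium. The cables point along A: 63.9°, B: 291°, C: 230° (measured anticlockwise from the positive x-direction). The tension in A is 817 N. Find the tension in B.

T_B ≈ 224 N

Resolve: ΣF_x = 817 cos 63.9° + T_B cos 291° + T_C cos 230° = 0.
        ΣF_y = 817 sin 63.9° + T_B sin 291° + T_C sin 230° = 0.
The known terms sum to (359.4, 733.7) N, so 0.3584 T_B − 0.6428 T_C = -359.4 and -0.9336 T_B − 0.7660 T_C = -733.7.
Solving simultaneously: T_B = 224.4 N, T_C = 684.3 N.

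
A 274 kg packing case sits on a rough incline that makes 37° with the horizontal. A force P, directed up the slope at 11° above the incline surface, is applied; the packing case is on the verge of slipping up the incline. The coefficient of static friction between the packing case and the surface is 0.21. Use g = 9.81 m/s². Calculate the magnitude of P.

P ≈ 2020 N

On the verge of sliding up the incline, friction equals μN and acts down the slope.
Perpendicular: N + P sin 11° = W cos 37° = 2147 N.
Along incline: P cos 11° = W sin 37° + μN  with W sin 37° = 1618 N.
Solving the pair for P and N: P = 2025 N, N = 1760 N (and f = μN = 369.7 N).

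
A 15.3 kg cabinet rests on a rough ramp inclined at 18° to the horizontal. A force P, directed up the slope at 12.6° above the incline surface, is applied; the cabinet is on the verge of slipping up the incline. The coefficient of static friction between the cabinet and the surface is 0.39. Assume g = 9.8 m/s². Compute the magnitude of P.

On the verge of sliding up the incline, friction equals μN and acts down the slope.
Perpendicular: N + P sin 12.6° = W cos 18° = 142.6 N.
Along incline: P cos 12.6° = W sin 18° + μN  with W sin 18° = 46.33 N.
Solving the pair for P and N: P = 96.09 N, N = 121.6 N (and f = μN = 47.44 N).

P ≈ 96.1 N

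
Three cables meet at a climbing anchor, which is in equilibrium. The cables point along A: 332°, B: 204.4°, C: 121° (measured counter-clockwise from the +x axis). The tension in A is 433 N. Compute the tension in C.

Resolve: ΣF_x = 433 cos 332° + T_B cos 204.4° + T_C cos 121° = 0.
        ΣF_y = 433 sin 332° + T_B sin 204.4° + T_C sin 121° = 0.
The known terms sum to (382.3, -203.3) N, so -0.9107 T_B − 0.5150 T_C = -382.3 and -0.4131 T_B + 0.8572 T_C = 203.3.
Solving simultaneously: T_B = 224.5 N, T_C = 345.4 N.

T_C ≈ 345 N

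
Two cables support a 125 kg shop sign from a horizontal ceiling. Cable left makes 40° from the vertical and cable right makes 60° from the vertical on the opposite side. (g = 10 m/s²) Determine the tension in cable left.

Angles from the horizontal: cable left is 90° − 40° = 50°, cable right is 90° − 60° = 30°.
Weight W = 125 × 10 = 1250 N acts straight down.
Horizontal: T_left cos 50° = T_right cos 30°  →  T_right = 0.7422 T_left.
Vertical: T_left sin 50° + T_right sin 30° = 1250.
Substituting the horizontal relation into the vertical equation gives 1.137 T_left = 1250, so T_left = 1099 N.

T_left ≈ 1100 N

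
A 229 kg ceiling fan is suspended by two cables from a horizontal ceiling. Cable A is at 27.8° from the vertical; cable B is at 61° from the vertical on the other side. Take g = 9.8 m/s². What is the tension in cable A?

T_A ≈ 1960 N

Angles from the horizontal: cable A is 90° − 27.8° = 62.2°, cable B is 90° − 61° = 29°.
Weight W = 229 × 9.8 = 2244 N acts straight down.
Horizontal: T_A cos 62.2° = T_B cos 29°  →  T_B = 0.5332 T_A.
Vertical: T_A sin 62.2° + T_B sin 29° = 2244.
Substituting the horizontal relation into the vertical equation gives 1.143 T_A = 2244, so T_A = 1963 N.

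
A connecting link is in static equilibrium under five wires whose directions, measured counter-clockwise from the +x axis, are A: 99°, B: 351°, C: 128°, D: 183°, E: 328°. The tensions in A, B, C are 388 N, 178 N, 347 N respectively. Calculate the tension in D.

T_D ≈ 839 N

Resolve: ΣF_x = 388 cos 99° + 178 cos 351° + 347 cos 128° + T_D cos 183° + T_E cos 328° = 0.
        ΣF_y = 388 sin 99° + 178 sin 351° + 347 sin 128° + T_D sin 183° + T_E sin 328° = 0.
The known terms sum to (-98.52, 628.8) N, so -0.9986 T_D + 0.8480 T_E = 98.52 and -0.0523 T_D − 0.5299 T_E = -628.8.
Solving simultaneously: T_D = 838.7 N, T_E = 1104 N.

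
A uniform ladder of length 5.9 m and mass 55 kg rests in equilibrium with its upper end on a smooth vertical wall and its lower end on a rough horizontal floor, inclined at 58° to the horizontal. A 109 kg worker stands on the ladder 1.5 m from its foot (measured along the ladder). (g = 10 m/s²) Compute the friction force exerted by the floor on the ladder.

Torques about the foot: N_wall · 5.9 sin 58° = 55×10×2.95 cos 58° + 109×10×1.5 cos 58° → N_wall = 345 N.
ΣF_x = 0: f_floor = N_wall = 345 N.

f ≈ 345 N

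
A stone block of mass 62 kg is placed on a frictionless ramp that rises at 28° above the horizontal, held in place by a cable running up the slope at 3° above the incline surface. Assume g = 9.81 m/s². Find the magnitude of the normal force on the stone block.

N ≈ 522 N

Take axes along and perpendicular to the incline. Weight components: W sin 28° = 285.5 N down-slope, W cos 28° = 537 N into the surface.
Along incline: T cos 3° = W sin 28° → T = 285.9 N.
Perpendicular: N = W cos 28° − T sin 3° = 522.1 N.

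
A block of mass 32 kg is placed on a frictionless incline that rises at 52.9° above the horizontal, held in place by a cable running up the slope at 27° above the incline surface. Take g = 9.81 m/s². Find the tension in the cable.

T ≈ 281 N

Take axes along and perpendicular to the incline. Weight components: W sin 52.9° = 250.4 N down-slope, W cos 52.9° = 189.4 N into the surface.
Along incline: T cos 27° = W sin 52.9° → T = 281 N.
Perpendicular: N = W cos 52.9° − T sin 27° = 61.79 N.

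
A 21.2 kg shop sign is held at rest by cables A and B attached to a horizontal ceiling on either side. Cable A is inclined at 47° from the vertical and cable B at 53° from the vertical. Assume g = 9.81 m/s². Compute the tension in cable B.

Angles from the horizontal: cable A is 90° − 47° = 43°, cable B is 90° − 53° = 37°.
Weight W = 21.2 × 9.81 = 208 N acts straight down.
Horizontal: T_A cos 43° = T_B cos 37°  →  T_A = 1.092 T_B.
Vertical: T_A sin 43° + T_B sin 37° = 208.
Substituting the horizontal relation into the vertical equation gives 1.347 T_B = 208, so T_B = 154.4 N.

T_B ≈ 154 N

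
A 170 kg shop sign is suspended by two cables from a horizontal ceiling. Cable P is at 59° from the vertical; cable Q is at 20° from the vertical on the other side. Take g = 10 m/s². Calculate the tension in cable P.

T_P ≈ 592 N

Angles from the horizontal: cable P is 90° − 59° = 31°, cable Q is 90° − 20° = 70°.
Weight W = 170 × 10 = 1700 N acts straight down.
Horizontal: T_P cos 31° = T_Q cos 70°  →  T_Q = 2.506 T_P.
Vertical: T_P sin 31° + T_Q sin 70° = 1700.
Substituting the horizontal relation into the vertical equation gives 2.87 T_P = 1700, so T_P = 592.3 N.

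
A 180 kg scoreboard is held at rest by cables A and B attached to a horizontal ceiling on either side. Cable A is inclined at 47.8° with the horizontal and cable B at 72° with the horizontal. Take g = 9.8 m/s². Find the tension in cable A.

T_A ≈ 628 N

Weight W = 180 × 9.8 = 1764 N acts straight down.
Horizontal: T_A cos 47.8° = T_B cos 72°  →  T_B = 2.174 T_A.
Vertical: T_A sin 47.8° + T_B sin 72° = 1764.
Substituting the horizontal relation into the vertical equation gives 2.808 T_A = 1764, so T_A = 628.2 N.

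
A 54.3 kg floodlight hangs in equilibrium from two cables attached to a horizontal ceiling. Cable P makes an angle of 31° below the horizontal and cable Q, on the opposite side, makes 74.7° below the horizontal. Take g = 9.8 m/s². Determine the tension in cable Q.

Weight W = 54.3 × 9.8 = 532.1 N acts straight down.
Horizontal: T_P cos 31° = T_Q cos 74.7°  →  T_P = 0.3078 T_Q.
Vertical: T_P sin 31° + T_Q sin 74.7° = 532.1.
Substituting the horizontal relation into the vertical equation gives 1.123 T_Q = 532.1, so T_Q = 473.8 N.

T_Q ≈ 474 N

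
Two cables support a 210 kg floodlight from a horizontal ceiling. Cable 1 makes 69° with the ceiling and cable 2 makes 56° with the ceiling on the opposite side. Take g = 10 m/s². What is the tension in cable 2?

T_2 ≈ 919 N

Weight W = 210 × 10 = 2100 N acts straight down.
Horizontal: T_1 cos 69° = T_2 cos 56°  →  T_1 = 1.56 T_2.
Vertical: T_1 sin 69° + T_2 sin 56° = 2100.
Substituting the horizontal relation into the vertical equation gives 2.286 T_2 = 2100, so T_2 = 918.7 N.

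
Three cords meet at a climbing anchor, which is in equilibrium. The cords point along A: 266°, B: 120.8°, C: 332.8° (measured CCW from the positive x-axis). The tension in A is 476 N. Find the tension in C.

Resolve: ΣF_x = 476 cos 266° + T_B cos 120.8° + T_C cos 332.8° = 0.
        ΣF_y = 476 sin 266° + T_B sin 120.8° + T_C sin 332.8° = 0.
The known terms sum to (-33.2, -474.8) N, so -0.5120 T_B + 0.8894 T_C = 33.2 and 0.8590 T_B − 0.4571 T_C = 474.8.
Solving simultaneously: T_B = 825.6 N, T_C = 512.6 N.

T_C ≈ 513 N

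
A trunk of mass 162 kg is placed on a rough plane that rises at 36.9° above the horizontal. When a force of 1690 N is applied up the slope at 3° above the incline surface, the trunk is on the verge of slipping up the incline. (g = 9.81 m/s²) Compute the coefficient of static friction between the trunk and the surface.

On the verge of sliding up the incline, friction is at its maximum μN and acts down the slope.
Perpendicular to incline: N = W cos 36.9° − P sin 3° = 1271 − 88.45 = 1182 N.
Along incline: P cos 3° − μN = W sin 36.9° → μ = −(W sin 36.9° − P cos 3°) / N = 0.6203.

μ ≈ 0.620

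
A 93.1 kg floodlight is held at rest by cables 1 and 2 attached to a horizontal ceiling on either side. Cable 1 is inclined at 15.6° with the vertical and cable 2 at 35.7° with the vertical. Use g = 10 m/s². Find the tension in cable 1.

Angles from the horizontal: cable 1 is 90° − 15.6° = 74.4°, cable 2 is 90° − 35.7° = 54.3°.
Weight W = 93.1 × 10 = 931 N acts straight down.
Horizontal: T_1 cos 74.4° = T_2 cos 54.3°  →  T_2 = 0.4608 T_1.
Vertical: T_1 sin 74.4° + T_2 sin 54.3° = 931.
Substituting the horizontal relation into the vertical equation gives 1.337 T_1 = 931, so T_1 = 696.1 N.

T_1 ≈ 696 N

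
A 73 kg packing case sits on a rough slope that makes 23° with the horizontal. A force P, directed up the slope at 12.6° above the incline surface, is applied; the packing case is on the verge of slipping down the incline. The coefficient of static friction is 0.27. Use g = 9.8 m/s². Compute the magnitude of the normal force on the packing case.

N ≈ 634 N

On the verge of sliding down the incline, friction equals μN and acts up the slope.
Perpendicular: N + P sin 12.6° = W cos 23° = 658.5 N.
Along incline: P cos 12.6° + μN = W sin 23° with W sin 23° = 279.5 N.
Solving the pair for P and N: P = 110.9 N, N = 634.3 N (and f = μN = 171.3 N).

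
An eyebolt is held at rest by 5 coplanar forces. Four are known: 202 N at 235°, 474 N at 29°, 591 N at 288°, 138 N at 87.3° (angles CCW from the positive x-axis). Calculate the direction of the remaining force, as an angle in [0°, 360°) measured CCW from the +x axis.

Sum the known components: ΣF_x = 487.8 N, ΣF_y = -359.9 N.
For equilibrium the remaining force must supply (−ΣF_x, −ΣF_y) = (-487.8, 359.9) N.
Magnitude = √((-487.8)² + (359.9)²) = 606.2 N; direction = atan2(359.9, -487.8) = 143.6°.

θ ≈ 144°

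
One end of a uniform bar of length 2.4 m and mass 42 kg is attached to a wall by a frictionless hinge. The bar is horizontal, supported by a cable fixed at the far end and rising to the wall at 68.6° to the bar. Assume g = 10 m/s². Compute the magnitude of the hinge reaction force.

|H| ≈ 226 N

Take torques about the hinge: T sin 68.6° · 2.4 = 42×10×1.2 = 504 N·m.
So T = 504 / (0.9311 × 2.4) = 225.55 N.
ΣF_x = 0: H_x = T cos 68.6° = 82.298 N.
ΣF_y = 0: H_y = (42×10) − T sin 68.6° = 420 − 210 = 210 N.
|H| = √(H_x² + H_y²) = √((82.298)² + (210)²) = 225.55 N.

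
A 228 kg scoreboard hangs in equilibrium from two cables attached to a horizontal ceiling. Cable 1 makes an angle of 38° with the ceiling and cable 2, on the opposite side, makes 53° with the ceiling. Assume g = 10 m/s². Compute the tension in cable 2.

T_2 ≈ 1800 N

Weight W = 228 × 10 = 2280 N acts straight down.
Horizontal: T_1 cos 38° = T_2 cos 53°  →  T_1 = 0.7637 T_2.
Vertical: T_1 sin 38° + T_2 sin 53° = 2280.
Substituting the horizontal relation into the vertical equation gives 1.269 T_2 = 2280, so T_2 = 1797 N.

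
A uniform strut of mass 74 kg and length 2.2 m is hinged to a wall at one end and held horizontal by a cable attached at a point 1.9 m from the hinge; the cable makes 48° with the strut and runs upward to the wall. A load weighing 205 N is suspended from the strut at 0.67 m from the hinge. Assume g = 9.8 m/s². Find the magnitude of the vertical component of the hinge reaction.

Take torques about the hinge: T sin 48° · 1.9 = 74×9.8×1.1 + 205×0.67 = 935.07 N·m.
So T = 935.07 / (0.7431 × 1.9) = 662.24 N.
ΣF_y = 0: H_y = (74×9.8 + 205) − T sin 48° = 930.2 − 492.14 = 438.06 N.

|H_y| ≈ 438 N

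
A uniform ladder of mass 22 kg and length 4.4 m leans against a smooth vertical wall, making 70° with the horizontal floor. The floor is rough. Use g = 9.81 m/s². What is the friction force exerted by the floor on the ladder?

f ≈ 39.3 N

Torques about the foot: N_wall · 4.4 sin 70° = 22×9.81×2.2 cos 70° → N_wall = 39.276 N.
ΣF_x = 0: f_floor = N_wall = 39.276 N.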